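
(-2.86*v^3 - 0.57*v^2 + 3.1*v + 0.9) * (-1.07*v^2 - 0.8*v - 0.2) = 3.0602*v^5 + 2.8979*v^4 - 2.289*v^3 - 3.329*v^2 - 1.34*v - 0.18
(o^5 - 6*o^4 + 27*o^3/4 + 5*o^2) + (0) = o^5 - 6*o^4 + 27*o^3/4 + 5*o^2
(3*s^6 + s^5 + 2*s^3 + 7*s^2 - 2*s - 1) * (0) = 0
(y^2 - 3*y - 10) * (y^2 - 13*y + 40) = y^4 - 16*y^3 + 69*y^2 + 10*y - 400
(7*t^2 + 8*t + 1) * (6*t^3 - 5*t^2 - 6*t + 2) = 42*t^5 + 13*t^4 - 76*t^3 - 39*t^2 + 10*t + 2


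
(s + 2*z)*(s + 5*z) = s^2 + 7*s*z + 10*z^2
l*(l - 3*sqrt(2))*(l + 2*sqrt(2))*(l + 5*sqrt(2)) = l^4 + 4*sqrt(2)*l^3 - 22*l^2 - 60*sqrt(2)*l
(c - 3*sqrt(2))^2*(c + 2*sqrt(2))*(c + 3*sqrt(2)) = c^4 - sqrt(2)*c^3 - 30*c^2 + 18*sqrt(2)*c + 216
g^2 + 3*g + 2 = (g + 1)*(g + 2)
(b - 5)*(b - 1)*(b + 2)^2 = b^4 - 2*b^3 - 15*b^2 - 4*b + 20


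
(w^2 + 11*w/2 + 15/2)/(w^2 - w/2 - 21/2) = (2*w + 5)/(2*w - 7)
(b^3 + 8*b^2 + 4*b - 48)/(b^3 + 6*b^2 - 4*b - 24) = (b + 4)/(b + 2)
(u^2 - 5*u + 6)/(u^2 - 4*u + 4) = (u - 3)/(u - 2)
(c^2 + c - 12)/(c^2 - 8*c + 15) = (c + 4)/(c - 5)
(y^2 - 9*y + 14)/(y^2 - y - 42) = (y - 2)/(y + 6)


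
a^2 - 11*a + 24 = (a - 8)*(a - 3)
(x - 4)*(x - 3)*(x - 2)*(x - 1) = x^4 - 10*x^3 + 35*x^2 - 50*x + 24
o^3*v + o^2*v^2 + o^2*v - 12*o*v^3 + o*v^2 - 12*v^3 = (o - 3*v)*(o + 4*v)*(o*v + v)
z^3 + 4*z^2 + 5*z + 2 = (z + 1)^2*(z + 2)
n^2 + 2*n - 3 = (n - 1)*(n + 3)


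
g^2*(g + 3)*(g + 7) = g^4 + 10*g^3 + 21*g^2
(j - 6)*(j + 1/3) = j^2 - 17*j/3 - 2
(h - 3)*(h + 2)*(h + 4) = h^3 + 3*h^2 - 10*h - 24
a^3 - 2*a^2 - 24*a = a*(a - 6)*(a + 4)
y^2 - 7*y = y*(y - 7)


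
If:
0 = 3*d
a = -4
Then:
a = -4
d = 0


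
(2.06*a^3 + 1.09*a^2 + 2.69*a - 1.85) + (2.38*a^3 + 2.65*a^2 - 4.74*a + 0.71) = 4.44*a^3 + 3.74*a^2 - 2.05*a - 1.14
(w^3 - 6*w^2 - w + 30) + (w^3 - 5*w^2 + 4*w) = 2*w^3 - 11*w^2 + 3*w + 30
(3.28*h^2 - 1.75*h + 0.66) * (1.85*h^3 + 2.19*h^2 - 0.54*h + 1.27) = 6.068*h^5 + 3.9457*h^4 - 4.3827*h^3 + 6.556*h^2 - 2.5789*h + 0.8382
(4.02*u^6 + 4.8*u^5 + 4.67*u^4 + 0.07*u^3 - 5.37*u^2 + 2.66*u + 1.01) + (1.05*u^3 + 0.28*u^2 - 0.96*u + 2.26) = 4.02*u^6 + 4.8*u^5 + 4.67*u^4 + 1.12*u^3 - 5.09*u^2 + 1.7*u + 3.27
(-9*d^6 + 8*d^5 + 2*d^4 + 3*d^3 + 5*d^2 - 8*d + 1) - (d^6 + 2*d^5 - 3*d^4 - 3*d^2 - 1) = -10*d^6 + 6*d^5 + 5*d^4 + 3*d^3 + 8*d^2 - 8*d + 2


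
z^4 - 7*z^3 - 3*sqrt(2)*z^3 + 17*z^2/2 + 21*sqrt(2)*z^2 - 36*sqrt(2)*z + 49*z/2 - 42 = (z - 4)*(z - 3)*(z - 7*sqrt(2)/2)*(z + sqrt(2)/2)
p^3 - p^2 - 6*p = p*(p - 3)*(p + 2)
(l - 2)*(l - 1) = l^2 - 3*l + 2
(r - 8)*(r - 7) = r^2 - 15*r + 56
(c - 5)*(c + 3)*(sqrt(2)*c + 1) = sqrt(2)*c^3 - 2*sqrt(2)*c^2 + c^2 - 15*sqrt(2)*c - 2*c - 15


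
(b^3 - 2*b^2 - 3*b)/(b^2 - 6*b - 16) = b*(-b^2 + 2*b + 3)/(-b^2 + 6*b + 16)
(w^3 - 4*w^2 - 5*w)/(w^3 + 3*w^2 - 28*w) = (w^2 - 4*w - 5)/(w^2 + 3*w - 28)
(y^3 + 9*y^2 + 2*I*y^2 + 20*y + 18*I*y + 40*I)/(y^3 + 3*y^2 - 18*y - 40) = (y^2 + 2*y*(2 + I) + 8*I)/(y^2 - 2*y - 8)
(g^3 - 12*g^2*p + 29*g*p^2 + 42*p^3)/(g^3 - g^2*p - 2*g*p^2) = (-g^2 + 13*g*p - 42*p^2)/(g*(-g + 2*p))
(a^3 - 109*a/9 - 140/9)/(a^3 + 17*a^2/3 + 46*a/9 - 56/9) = (3*a^2 - 7*a - 20)/(3*a^2 + 10*a - 8)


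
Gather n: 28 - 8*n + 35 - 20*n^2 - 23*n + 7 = -20*n^2 - 31*n + 70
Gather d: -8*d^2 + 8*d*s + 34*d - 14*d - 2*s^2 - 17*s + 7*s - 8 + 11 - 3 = -8*d^2 + d*(8*s + 20) - 2*s^2 - 10*s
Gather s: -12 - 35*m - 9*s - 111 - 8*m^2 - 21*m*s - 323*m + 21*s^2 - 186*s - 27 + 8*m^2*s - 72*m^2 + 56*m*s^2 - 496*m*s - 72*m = -80*m^2 - 430*m + s^2*(56*m + 21) + s*(8*m^2 - 517*m - 195) - 150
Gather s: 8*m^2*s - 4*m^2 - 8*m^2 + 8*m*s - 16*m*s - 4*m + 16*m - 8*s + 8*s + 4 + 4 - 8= -12*m^2 + 12*m + s*(8*m^2 - 8*m)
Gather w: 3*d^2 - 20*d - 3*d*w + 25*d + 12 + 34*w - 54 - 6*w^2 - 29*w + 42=3*d^2 + 5*d - 6*w^2 + w*(5 - 3*d)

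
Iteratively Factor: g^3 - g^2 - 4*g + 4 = (g - 1)*(g^2 - 4) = (g - 1)*(g + 2)*(g - 2)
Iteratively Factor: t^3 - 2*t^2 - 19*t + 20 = (t - 5)*(t^2 + 3*t - 4) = (t - 5)*(t + 4)*(t - 1)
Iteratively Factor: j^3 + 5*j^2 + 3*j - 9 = (j + 3)*(j^2 + 2*j - 3) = (j + 3)^2*(j - 1)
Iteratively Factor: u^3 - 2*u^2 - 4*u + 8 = (u + 2)*(u^2 - 4*u + 4) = (u - 2)*(u + 2)*(u - 2)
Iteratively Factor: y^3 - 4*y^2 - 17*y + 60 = (y - 5)*(y^2 + y - 12) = (y - 5)*(y + 4)*(y - 3)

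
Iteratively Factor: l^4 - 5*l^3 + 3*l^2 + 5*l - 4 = (l - 1)*(l^3 - 4*l^2 - l + 4) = (l - 4)*(l - 1)*(l^2 - 1) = (l - 4)*(l - 1)*(l + 1)*(l - 1)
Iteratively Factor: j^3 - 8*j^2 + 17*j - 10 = (j - 1)*(j^2 - 7*j + 10) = (j - 5)*(j - 1)*(j - 2)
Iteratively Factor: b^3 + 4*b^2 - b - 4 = (b + 4)*(b^2 - 1) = (b - 1)*(b + 4)*(b + 1)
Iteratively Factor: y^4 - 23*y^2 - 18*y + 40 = (y - 5)*(y^3 + 5*y^2 + 2*y - 8) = (y - 5)*(y + 4)*(y^2 + y - 2) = (y - 5)*(y - 1)*(y + 4)*(y + 2)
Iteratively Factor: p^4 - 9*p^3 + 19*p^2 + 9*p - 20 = (p - 5)*(p^3 - 4*p^2 - p + 4) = (p - 5)*(p - 1)*(p^2 - 3*p - 4) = (p - 5)*(p - 4)*(p - 1)*(p + 1)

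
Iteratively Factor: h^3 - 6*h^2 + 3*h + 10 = (h - 5)*(h^2 - h - 2) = (h - 5)*(h - 2)*(h + 1)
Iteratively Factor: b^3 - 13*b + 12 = (b - 3)*(b^2 + 3*b - 4) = (b - 3)*(b + 4)*(b - 1)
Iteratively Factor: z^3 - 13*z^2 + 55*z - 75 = (z - 5)*(z^2 - 8*z + 15) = (z - 5)^2*(z - 3)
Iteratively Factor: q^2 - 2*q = (q - 2)*(q)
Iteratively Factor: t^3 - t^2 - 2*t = (t - 2)*(t^2 + t) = t*(t - 2)*(t + 1)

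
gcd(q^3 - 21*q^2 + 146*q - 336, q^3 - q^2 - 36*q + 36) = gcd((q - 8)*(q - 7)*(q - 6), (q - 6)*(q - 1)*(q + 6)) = q - 6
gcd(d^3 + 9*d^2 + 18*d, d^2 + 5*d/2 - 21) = d + 6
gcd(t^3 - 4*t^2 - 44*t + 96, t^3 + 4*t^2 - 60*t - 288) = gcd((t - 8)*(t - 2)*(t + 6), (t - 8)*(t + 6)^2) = t^2 - 2*t - 48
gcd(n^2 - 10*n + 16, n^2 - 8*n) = n - 8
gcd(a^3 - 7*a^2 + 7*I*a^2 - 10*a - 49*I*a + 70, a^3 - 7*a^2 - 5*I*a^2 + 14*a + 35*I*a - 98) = a^2 + a*(-7 + 2*I) - 14*I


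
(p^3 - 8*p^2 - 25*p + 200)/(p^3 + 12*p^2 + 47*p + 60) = (p^2 - 13*p + 40)/(p^2 + 7*p + 12)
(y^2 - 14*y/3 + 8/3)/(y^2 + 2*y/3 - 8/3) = (3*y^2 - 14*y + 8)/(3*y^2 + 2*y - 8)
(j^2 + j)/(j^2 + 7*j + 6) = j/(j + 6)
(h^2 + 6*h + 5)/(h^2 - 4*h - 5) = (h + 5)/(h - 5)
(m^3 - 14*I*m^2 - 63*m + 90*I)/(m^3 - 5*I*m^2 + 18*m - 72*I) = (m - 5*I)/(m + 4*I)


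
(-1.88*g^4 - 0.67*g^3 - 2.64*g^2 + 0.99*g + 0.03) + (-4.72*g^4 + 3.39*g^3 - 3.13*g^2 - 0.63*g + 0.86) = -6.6*g^4 + 2.72*g^3 - 5.77*g^2 + 0.36*g + 0.89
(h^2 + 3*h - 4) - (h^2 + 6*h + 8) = -3*h - 12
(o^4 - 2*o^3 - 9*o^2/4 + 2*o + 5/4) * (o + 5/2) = o^5 + o^4/2 - 29*o^3/4 - 29*o^2/8 + 25*o/4 + 25/8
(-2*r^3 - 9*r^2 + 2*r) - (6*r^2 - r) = -2*r^3 - 15*r^2 + 3*r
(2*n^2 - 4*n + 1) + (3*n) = 2*n^2 - n + 1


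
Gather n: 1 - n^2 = 1 - n^2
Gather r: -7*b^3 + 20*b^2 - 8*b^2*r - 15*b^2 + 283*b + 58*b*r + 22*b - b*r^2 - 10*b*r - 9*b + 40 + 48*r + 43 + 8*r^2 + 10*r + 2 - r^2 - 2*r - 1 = -7*b^3 + 5*b^2 + 296*b + r^2*(7 - b) + r*(-8*b^2 + 48*b + 56) + 84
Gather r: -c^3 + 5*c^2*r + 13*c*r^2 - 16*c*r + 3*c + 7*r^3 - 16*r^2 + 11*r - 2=-c^3 + 3*c + 7*r^3 + r^2*(13*c - 16) + r*(5*c^2 - 16*c + 11) - 2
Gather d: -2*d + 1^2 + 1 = 2 - 2*d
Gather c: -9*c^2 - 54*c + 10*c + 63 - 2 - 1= -9*c^2 - 44*c + 60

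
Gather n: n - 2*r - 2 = n - 2*r - 2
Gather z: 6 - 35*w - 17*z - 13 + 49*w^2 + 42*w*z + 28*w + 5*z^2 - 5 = 49*w^2 - 7*w + 5*z^2 + z*(42*w - 17) - 12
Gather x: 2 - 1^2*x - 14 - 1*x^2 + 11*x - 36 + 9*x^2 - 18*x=8*x^2 - 8*x - 48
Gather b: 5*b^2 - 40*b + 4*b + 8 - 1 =5*b^2 - 36*b + 7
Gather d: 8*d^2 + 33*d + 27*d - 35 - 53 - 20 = 8*d^2 + 60*d - 108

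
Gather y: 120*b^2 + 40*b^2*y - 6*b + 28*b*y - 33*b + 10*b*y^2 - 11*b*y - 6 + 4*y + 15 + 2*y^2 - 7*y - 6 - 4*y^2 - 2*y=120*b^2 - 39*b + y^2*(10*b - 2) + y*(40*b^2 + 17*b - 5) + 3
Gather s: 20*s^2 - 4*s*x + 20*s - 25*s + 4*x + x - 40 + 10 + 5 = 20*s^2 + s*(-4*x - 5) + 5*x - 25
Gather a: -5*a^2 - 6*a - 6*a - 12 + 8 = -5*a^2 - 12*a - 4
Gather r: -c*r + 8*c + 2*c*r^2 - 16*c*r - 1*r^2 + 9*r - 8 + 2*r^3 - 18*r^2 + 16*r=8*c + 2*r^3 + r^2*(2*c - 19) + r*(25 - 17*c) - 8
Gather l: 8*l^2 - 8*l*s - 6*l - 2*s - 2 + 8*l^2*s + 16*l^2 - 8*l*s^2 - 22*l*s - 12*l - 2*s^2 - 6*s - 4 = l^2*(8*s + 24) + l*(-8*s^2 - 30*s - 18) - 2*s^2 - 8*s - 6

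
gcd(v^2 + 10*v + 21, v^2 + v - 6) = v + 3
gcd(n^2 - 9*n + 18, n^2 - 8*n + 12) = n - 6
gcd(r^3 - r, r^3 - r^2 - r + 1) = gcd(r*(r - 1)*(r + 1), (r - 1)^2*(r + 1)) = r^2 - 1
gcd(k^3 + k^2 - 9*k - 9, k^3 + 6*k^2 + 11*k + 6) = k^2 + 4*k + 3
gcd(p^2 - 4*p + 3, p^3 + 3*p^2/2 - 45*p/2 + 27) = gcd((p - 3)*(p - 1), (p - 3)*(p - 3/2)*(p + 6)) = p - 3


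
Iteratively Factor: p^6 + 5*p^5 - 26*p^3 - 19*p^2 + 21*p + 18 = (p + 1)*(p^5 + 4*p^4 - 4*p^3 - 22*p^2 + 3*p + 18) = (p + 1)*(p + 3)*(p^4 + p^3 - 7*p^2 - p + 6) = (p + 1)*(p + 3)^2*(p^3 - 2*p^2 - p + 2) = (p + 1)^2*(p + 3)^2*(p^2 - 3*p + 2) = (p - 2)*(p + 1)^2*(p + 3)^2*(p - 1)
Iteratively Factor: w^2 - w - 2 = (w - 2)*(w + 1)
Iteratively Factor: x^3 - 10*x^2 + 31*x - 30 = (x - 2)*(x^2 - 8*x + 15) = (x - 5)*(x - 2)*(x - 3)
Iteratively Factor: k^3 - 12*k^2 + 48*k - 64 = (k - 4)*(k^2 - 8*k + 16) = (k - 4)^2*(k - 4)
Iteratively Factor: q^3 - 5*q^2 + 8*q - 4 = (q - 2)*(q^2 - 3*q + 2) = (q - 2)^2*(q - 1)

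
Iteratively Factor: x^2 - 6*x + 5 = (x - 5)*(x - 1)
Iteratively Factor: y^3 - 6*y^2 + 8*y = (y)*(y^2 - 6*y + 8) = y*(y - 2)*(y - 4)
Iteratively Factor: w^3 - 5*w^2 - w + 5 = (w - 1)*(w^2 - 4*w - 5) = (w - 5)*(w - 1)*(w + 1)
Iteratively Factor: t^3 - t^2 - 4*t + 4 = (t + 2)*(t^2 - 3*t + 2) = (t - 2)*(t + 2)*(t - 1)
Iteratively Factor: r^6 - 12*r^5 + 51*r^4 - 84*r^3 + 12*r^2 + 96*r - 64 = (r - 1)*(r^5 - 11*r^4 + 40*r^3 - 44*r^2 - 32*r + 64) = (r - 1)*(r + 1)*(r^4 - 12*r^3 + 52*r^2 - 96*r + 64) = (r - 4)*(r - 1)*(r + 1)*(r^3 - 8*r^2 + 20*r - 16) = (r - 4)*(r - 2)*(r - 1)*(r + 1)*(r^2 - 6*r + 8) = (r - 4)^2*(r - 2)*(r - 1)*(r + 1)*(r - 2)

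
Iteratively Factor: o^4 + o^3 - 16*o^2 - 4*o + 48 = (o - 2)*(o^3 + 3*o^2 - 10*o - 24) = (o - 2)*(o + 2)*(o^2 + o - 12) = (o - 3)*(o - 2)*(o + 2)*(o + 4)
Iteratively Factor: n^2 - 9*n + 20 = (n - 5)*(n - 4)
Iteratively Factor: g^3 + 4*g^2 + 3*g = (g + 3)*(g^2 + g) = (g + 1)*(g + 3)*(g)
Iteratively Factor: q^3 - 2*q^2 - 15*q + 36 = (q - 3)*(q^2 + q - 12) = (q - 3)^2*(q + 4)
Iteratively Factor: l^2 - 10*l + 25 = (l - 5)*(l - 5)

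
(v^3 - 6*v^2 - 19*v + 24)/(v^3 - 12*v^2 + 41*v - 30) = (v^2 - 5*v - 24)/(v^2 - 11*v + 30)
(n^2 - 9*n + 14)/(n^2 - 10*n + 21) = (n - 2)/(n - 3)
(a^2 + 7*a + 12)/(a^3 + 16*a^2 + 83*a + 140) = (a + 3)/(a^2 + 12*a + 35)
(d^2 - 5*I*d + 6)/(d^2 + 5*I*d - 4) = (d - 6*I)/(d + 4*I)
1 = 1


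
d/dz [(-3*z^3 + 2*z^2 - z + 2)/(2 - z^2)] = (3*z^4 - 19*z^2 + 12*z - 2)/(z^4 - 4*z^2 + 4)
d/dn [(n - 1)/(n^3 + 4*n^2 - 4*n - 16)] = (n^3 + 4*n^2 - 4*n - (n - 1)*(3*n^2 + 8*n - 4) - 16)/(n^3 + 4*n^2 - 4*n - 16)^2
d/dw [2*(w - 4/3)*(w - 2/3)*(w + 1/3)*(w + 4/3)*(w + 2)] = 10*w^4 + 40*w^3/3 - 16*w^2 - 368*w/27 + 256/81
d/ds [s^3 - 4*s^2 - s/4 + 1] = 3*s^2 - 8*s - 1/4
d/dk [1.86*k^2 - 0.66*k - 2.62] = 3.72*k - 0.66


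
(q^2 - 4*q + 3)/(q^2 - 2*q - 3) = (q - 1)/(q + 1)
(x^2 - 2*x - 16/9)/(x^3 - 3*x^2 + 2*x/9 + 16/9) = 1/(x - 1)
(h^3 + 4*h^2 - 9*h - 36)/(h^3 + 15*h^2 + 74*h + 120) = (h^2 - 9)/(h^2 + 11*h + 30)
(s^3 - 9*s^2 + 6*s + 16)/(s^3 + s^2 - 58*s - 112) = (s^2 - s - 2)/(s^2 + 9*s + 14)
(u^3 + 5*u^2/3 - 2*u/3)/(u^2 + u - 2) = u*(3*u - 1)/(3*(u - 1))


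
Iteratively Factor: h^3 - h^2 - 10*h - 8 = (h - 4)*(h^2 + 3*h + 2) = (h - 4)*(h + 2)*(h + 1)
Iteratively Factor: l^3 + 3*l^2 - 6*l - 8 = (l + 1)*(l^2 + 2*l - 8) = (l + 1)*(l + 4)*(l - 2)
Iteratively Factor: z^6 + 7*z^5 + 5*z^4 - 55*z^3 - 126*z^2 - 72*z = (z)*(z^5 + 7*z^4 + 5*z^3 - 55*z^2 - 126*z - 72) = z*(z + 1)*(z^4 + 6*z^3 - z^2 - 54*z - 72) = z*(z + 1)*(z + 2)*(z^3 + 4*z^2 - 9*z - 36) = z*(z + 1)*(z + 2)*(z + 3)*(z^2 + z - 12) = z*(z - 3)*(z + 1)*(z + 2)*(z + 3)*(z + 4)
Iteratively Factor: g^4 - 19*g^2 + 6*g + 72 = (g + 4)*(g^3 - 4*g^2 - 3*g + 18) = (g + 2)*(g + 4)*(g^2 - 6*g + 9) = (g - 3)*(g + 2)*(g + 4)*(g - 3)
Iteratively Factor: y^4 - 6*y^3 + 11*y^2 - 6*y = (y - 1)*(y^3 - 5*y^2 + 6*y) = (y - 3)*(y - 1)*(y^2 - 2*y) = y*(y - 3)*(y - 1)*(y - 2)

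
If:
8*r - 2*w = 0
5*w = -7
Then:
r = -7/20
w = -7/5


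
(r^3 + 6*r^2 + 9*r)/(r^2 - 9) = r*(r + 3)/(r - 3)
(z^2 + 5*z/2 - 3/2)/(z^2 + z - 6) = (z - 1/2)/(z - 2)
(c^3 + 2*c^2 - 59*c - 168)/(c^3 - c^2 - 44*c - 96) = (c + 7)/(c + 4)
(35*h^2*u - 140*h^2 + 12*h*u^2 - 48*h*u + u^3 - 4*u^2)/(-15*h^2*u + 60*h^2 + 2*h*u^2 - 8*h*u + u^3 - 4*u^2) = (7*h + u)/(-3*h + u)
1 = 1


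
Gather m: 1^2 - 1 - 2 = -2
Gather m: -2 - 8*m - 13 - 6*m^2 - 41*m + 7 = -6*m^2 - 49*m - 8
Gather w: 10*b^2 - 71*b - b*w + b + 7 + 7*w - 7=10*b^2 - 70*b + w*(7 - b)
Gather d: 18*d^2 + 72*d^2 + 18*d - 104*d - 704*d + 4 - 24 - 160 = 90*d^2 - 790*d - 180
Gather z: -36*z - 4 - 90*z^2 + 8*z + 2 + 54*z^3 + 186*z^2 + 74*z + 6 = 54*z^3 + 96*z^2 + 46*z + 4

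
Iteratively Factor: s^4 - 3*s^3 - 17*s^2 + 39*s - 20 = (s - 1)*(s^3 - 2*s^2 - 19*s + 20) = (s - 1)^2*(s^2 - s - 20) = (s - 5)*(s - 1)^2*(s + 4)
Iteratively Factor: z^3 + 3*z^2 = (z)*(z^2 + 3*z) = z^2*(z + 3)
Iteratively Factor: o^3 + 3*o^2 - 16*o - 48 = (o - 4)*(o^2 + 7*o + 12) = (o - 4)*(o + 3)*(o + 4)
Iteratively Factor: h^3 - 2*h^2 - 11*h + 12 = (h + 3)*(h^2 - 5*h + 4) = (h - 1)*(h + 3)*(h - 4)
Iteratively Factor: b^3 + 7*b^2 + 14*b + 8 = (b + 2)*(b^2 + 5*b + 4) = (b + 1)*(b + 2)*(b + 4)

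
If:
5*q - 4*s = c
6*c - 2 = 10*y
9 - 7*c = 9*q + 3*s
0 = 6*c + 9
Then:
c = -3/2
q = 49/34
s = 37/17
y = -11/10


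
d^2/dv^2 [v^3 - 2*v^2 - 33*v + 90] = 6*v - 4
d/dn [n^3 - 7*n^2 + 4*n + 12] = 3*n^2 - 14*n + 4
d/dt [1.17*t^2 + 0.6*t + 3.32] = 2.34*t + 0.6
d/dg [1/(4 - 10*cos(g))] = -5*sin(g)/(2*(5*cos(g) - 2)^2)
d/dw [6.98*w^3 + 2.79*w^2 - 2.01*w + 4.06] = 20.94*w^2 + 5.58*w - 2.01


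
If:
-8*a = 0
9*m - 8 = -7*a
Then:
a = 0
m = 8/9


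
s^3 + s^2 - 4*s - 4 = (s - 2)*(s + 1)*(s + 2)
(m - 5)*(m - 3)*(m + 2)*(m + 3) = m^4 - 3*m^3 - 19*m^2 + 27*m + 90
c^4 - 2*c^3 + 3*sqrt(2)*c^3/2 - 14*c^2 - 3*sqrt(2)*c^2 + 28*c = c*(c - 2)*(c - 2*sqrt(2))*(c + 7*sqrt(2)/2)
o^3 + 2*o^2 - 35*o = o*(o - 5)*(o + 7)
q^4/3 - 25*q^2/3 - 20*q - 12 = (q/3 + 1)*(q - 6)*(q + 1)*(q + 2)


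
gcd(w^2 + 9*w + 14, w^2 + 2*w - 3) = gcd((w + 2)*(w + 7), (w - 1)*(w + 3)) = 1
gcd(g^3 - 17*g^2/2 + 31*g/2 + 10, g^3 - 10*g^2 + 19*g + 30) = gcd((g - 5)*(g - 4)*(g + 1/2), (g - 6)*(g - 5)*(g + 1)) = g - 5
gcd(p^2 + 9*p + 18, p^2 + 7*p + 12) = p + 3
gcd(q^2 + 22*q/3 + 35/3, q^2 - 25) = q + 5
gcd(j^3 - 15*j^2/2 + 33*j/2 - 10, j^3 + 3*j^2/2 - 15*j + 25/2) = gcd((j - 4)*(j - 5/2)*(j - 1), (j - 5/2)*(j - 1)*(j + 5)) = j^2 - 7*j/2 + 5/2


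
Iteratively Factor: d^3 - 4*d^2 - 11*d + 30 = (d - 2)*(d^2 - 2*d - 15) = (d - 2)*(d + 3)*(d - 5)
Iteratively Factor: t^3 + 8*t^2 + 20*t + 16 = (t + 2)*(t^2 + 6*t + 8) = (t + 2)*(t + 4)*(t + 2)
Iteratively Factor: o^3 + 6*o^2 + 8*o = (o + 2)*(o^2 + 4*o) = o*(o + 2)*(o + 4)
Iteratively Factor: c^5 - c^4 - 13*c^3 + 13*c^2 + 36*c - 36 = (c - 3)*(c^4 + 2*c^3 - 7*c^2 - 8*c + 12) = (c - 3)*(c - 1)*(c^3 + 3*c^2 - 4*c - 12) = (c - 3)*(c - 1)*(c + 3)*(c^2 - 4) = (c - 3)*(c - 2)*(c - 1)*(c + 3)*(c + 2)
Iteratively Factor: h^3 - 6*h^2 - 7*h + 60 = (h - 5)*(h^2 - h - 12) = (h - 5)*(h + 3)*(h - 4)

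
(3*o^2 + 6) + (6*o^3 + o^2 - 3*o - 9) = 6*o^3 + 4*o^2 - 3*o - 3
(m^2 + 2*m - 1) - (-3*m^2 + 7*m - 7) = 4*m^2 - 5*m + 6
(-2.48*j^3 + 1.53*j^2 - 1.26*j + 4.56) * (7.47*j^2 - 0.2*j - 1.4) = -18.5256*j^5 + 11.9251*j^4 - 6.2462*j^3 + 32.1732*j^2 + 0.852*j - 6.384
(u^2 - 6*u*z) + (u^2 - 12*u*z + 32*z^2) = 2*u^2 - 18*u*z + 32*z^2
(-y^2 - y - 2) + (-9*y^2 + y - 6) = -10*y^2 - 8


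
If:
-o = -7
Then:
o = 7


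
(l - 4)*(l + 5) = l^2 + l - 20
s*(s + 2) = s^2 + 2*s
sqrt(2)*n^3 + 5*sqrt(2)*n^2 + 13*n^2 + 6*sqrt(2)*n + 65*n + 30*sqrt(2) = (n + 5)*(n + 6*sqrt(2))*(sqrt(2)*n + 1)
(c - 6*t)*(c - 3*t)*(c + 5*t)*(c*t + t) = c^4*t - 4*c^3*t^2 + c^3*t - 27*c^2*t^3 - 4*c^2*t^2 + 90*c*t^4 - 27*c*t^3 + 90*t^4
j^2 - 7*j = j*(j - 7)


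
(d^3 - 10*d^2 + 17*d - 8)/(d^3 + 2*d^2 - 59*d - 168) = (d^2 - 2*d + 1)/(d^2 + 10*d + 21)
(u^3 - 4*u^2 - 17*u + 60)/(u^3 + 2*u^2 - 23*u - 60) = (u - 3)/(u + 3)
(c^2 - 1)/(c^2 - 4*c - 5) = (c - 1)/(c - 5)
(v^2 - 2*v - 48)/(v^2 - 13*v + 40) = (v + 6)/(v - 5)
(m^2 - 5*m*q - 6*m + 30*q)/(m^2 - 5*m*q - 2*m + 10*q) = (m - 6)/(m - 2)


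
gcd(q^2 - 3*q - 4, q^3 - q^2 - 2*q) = q + 1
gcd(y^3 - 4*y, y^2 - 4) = y^2 - 4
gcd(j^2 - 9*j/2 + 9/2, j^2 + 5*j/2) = 1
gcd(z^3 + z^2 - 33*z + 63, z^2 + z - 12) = z - 3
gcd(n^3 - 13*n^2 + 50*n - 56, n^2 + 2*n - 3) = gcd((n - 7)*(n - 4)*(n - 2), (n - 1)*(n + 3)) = 1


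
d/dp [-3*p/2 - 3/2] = -3/2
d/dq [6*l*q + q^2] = 6*l + 2*q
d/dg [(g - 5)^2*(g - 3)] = (g - 5)*(3*g - 11)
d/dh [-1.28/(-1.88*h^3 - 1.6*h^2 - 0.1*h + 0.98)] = (-7.2192*h^2 - 4.096*h - 0.128)/(1.88*h^3 + 1.6*h^2 + 0.1*h - 0.98)^2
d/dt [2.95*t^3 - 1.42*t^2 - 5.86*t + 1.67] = 8.85*t^2 - 2.84*t - 5.86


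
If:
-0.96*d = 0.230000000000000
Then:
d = -0.24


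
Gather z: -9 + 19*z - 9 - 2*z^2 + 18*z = -2*z^2 + 37*z - 18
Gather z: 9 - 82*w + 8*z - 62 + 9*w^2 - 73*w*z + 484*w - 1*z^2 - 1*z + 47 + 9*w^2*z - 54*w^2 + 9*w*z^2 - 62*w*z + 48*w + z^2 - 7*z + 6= -45*w^2 + 9*w*z^2 + 450*w + z*(9*w^2 - 135*w)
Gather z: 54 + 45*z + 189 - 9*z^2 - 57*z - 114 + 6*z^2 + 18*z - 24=-3*z^2 + 6*z + 105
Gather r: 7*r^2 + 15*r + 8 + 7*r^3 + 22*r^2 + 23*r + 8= 7*r^3 + 29*r^2 + 38*r + 16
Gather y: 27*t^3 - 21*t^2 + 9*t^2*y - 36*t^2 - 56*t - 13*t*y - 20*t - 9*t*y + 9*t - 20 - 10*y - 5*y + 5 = 27*t^3 - 57*t^2 - 67*t + y*(9*t^2 - 22*t - 15) - 15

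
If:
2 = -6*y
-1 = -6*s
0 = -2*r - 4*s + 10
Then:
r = 14/3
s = 1/6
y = -1/3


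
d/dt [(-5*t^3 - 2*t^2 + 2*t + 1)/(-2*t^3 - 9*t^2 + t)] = (41*t^4 - 2*t^3 + 22*t^2 + 18*t - 1)/(t^2*(4*t^4 + 36*t^3 + 77*t^2 - 18*t + 1))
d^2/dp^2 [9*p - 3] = 0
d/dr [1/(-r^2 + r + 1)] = (2*r - 1)/(-r^2 + r + 1)^2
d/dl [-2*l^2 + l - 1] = 1 - 4*l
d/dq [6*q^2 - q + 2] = 12*q - 1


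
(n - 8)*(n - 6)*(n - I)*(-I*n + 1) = -I*n^4 + 14*I*n^3 - 49*I*n^2 + 14*I*n - 48*I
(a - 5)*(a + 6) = a^2 + a - 30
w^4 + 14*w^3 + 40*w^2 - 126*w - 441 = (w - 3)*(w + 3)*(w + 7)^2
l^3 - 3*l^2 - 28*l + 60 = (l - 6)*(l - 2)*(l + 5)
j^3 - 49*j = j*(j - 7)*(j + 7)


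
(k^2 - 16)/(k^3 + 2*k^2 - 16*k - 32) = 1/(k + 2)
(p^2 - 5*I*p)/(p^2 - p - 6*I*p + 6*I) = p*(p - 5*I)/(p^2 - p - 6*I*p + 6*I)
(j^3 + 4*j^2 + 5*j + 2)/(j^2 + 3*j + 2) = j + 1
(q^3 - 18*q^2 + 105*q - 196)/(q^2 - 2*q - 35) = (q^2 - 11*q + 28)/(q + 5)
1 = 1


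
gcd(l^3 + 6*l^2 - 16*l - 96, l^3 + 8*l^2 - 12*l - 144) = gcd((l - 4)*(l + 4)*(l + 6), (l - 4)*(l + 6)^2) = l^2 + 2*l - 24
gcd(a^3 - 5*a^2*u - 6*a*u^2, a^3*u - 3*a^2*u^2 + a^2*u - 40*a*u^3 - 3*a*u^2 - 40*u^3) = 1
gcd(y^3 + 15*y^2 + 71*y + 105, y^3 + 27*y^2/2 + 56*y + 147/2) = y^2 + 10*y + 21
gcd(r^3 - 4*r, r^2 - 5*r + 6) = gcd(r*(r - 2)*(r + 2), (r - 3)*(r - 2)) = r - 2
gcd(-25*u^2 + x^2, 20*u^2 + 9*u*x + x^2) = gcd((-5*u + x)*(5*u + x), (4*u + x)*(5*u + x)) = 5*u + x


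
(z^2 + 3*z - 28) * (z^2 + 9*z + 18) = z^4 + 12*z^3 + 17*z^2 - 198*z - 504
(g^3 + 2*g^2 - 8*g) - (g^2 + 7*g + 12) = g^3 + g^2 - 15*g - 12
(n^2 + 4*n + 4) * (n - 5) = n^3 - n^2 - 16*n - 20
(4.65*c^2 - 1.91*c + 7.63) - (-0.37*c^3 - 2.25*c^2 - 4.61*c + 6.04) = 0.37*c^3 + 6.9*c^2 + 2.7*c + 1.59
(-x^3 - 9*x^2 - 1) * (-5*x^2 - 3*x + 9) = 5*x^5 + 48*x^4 + 18*x^3 - 76*x^2 + 3*x - 9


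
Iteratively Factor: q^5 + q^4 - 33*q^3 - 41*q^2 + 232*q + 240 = (q + 1)*(q^4 - 33*q^2 - 8*q + 240) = (q - 3)*(q + 1)*(q^3 + 3*q^2 - 24*q - 80) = (q - 5)*(q - 3)*(q + 1)*(q^2 + 8*q + 16) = (q - 5)*(q - 3)*(q + 1)*(q + 4)*(q + 4)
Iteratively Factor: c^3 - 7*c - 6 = (c + 2)*(c^2 - 2*c - 3) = (c - 3)*(c + 2)*(c + 1)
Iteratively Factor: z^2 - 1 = (z + 1)*(z - 1)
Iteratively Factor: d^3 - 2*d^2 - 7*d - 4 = (d + 1)*(d^2 - 3*d - 4) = (d + 1)^2*(d - 4)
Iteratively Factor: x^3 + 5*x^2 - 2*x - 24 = (x - 2)*(x^2 + 7*x + 12) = (x - 2)*(x + 4)*(x + 3)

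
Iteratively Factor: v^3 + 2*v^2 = (v)*(v^2 + 2*v) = v*(v + 2)*(v)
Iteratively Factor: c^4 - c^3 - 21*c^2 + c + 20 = (c - 1)*(c^3 - 21*c - 20) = (c - 1)*(c + 1)*(c^2 - c - 20) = (c - 5)*(c - 1)*(c + 1)*(c + 4)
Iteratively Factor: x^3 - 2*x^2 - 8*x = (x - 4)*(x^2 + 2*x) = x*(x - 4)*(x + 2)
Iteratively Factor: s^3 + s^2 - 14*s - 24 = (s - 4)*(s^2 + 5*s + 6) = (s - 4)*(s + 2)*(s + 3)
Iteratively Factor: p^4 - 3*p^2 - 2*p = (p + 1)*(p^3 - p^2 - 2*p) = p*(p + 1)*(p^2 - p - 2) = p*(p - 2)*(p + 1)*(p + 1)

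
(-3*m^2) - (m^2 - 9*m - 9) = -4*m^2 + 9*m + 9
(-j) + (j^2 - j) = j^2 - 2*j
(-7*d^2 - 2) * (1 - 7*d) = 49*d^3 - 7*d^2 + 14*d - 2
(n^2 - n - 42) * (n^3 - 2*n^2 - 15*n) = n^5 - 3*n^4 - 55*n^3 + 99*n^2 + 630*n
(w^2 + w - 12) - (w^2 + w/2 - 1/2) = w/2 - 23/2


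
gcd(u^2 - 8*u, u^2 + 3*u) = u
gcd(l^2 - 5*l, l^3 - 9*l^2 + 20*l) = l^2 - 5*l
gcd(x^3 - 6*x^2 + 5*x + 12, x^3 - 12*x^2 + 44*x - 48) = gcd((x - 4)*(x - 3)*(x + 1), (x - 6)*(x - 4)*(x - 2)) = x - 4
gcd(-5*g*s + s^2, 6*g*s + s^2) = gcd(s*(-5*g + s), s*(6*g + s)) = s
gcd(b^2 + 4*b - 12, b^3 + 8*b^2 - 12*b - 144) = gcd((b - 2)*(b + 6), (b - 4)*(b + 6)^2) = b + 6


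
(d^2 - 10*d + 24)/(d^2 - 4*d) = (d - 6)/d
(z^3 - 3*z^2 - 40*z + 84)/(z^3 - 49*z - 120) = (-z^3 + 3*z^2 + 40*z - 84)/(-z^3 + 49*z + 120)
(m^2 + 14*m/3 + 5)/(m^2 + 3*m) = (m + 5/3)/m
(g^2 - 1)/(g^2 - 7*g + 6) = (g + 1)/(g - 6)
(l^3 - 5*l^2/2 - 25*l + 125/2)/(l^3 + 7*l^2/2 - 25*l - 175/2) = (2*l - 5)/(2*l + 7)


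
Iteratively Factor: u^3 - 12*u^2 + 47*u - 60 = (u - 5)*(u^2 - 7*u + 12) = (u - 5)*(u - 4)*(u - 3)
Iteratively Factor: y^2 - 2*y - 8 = (y + 2)*(y - 4)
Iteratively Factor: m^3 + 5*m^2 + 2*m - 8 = (m + 2)*(m^2 + 3*m - 4) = (m + 2)*(m + 4)*(m - 1)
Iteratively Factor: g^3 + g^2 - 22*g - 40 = (g + 2)*(g^2 - g - 20) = (g + 2)*(g + 4)*(g - 5)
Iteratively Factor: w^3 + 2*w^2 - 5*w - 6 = (w + 3)*(w^2 - w - 2) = (w + 1)*(w + 3)*(w - 2)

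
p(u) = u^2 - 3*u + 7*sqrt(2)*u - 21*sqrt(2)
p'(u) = 2*u - 3 + 7*sqrt(2)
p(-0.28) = -31.55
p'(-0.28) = 6.34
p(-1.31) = -37.02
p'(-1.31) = 4.28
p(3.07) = 0.91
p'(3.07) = 13.04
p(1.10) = -20.90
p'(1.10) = 9.10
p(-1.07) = -35.94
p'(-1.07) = 4.76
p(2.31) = -8.42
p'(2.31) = 11.52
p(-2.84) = -41.23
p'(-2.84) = 1.22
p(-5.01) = -39.16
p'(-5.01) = -3.12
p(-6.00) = -35.10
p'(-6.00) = -5.10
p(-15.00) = 91.81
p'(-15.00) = -23.10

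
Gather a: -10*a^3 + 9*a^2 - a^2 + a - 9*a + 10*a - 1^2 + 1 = -10*a^3 + 8*a^2 + 2*a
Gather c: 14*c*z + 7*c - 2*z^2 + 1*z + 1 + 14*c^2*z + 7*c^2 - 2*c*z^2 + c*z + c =c^2*(14*z + 7) + c*(-2*z^2 + 15*z + 8) - 2*z^2 + z + 1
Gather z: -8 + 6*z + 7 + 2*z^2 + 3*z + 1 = 2*z^2 + 9*z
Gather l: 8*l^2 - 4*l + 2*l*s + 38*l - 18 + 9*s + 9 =8*l^2 + l*(2*s + 34) + 9*s - 9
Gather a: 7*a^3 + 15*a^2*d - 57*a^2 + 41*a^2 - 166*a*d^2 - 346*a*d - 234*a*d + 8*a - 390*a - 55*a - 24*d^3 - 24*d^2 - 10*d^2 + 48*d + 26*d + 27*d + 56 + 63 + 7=7*a^3 + a^2*(15*d - 16) + a*(-166*d^2 - 580*d - 437) - 24*d^3 - 34*d^2 + 101*d + 126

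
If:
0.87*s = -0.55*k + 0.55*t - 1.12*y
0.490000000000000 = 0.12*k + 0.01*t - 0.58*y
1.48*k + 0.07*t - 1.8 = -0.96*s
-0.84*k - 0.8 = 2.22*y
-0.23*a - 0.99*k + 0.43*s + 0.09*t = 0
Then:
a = -2.26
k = 0.82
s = 0.59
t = 0.38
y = -0.67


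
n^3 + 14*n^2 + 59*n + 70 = (n + 2)*(n + 5)*(n + 7)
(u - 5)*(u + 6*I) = u^2 - 5*u + 6*I*u - 30*I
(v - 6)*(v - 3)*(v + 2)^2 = v^4 - 5*v^3 - 14*v^2 + 36*v + 72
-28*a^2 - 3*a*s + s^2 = (-7*a + s)*(4*a + s)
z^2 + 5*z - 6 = (z - 1)*(z + 6)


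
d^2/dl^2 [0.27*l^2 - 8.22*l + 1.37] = 0.540000000000000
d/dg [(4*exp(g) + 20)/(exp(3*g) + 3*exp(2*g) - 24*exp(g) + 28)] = 8*(-exp(2*g) - 11*exp(g) - 37)*exp(g)/(exp(5*g) + 8*exp(4*g) - 23*exp(3*g) - 134*exp(2*g) + 476*exp(g) - 392)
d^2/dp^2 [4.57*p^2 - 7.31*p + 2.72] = 9.14000000000000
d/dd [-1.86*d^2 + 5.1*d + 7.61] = 5.1 - 3.72*d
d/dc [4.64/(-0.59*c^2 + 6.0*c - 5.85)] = (5.4752*c - 27.84)/(0.59*c^2 - 6.0*c + 5.85)^2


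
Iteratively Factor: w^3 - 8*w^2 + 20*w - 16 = (w - 2)*(w^2 - 6*w + 8) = (w - 2)^2*(w - 4)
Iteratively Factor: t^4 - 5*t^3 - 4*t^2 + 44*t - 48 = (t - 2)*(t^3 - 3*t^2 - 10*t + 24) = (t - 2)^2*(t^2 - t - 12) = (t - 4)*(t - 2)^2*(t + 3)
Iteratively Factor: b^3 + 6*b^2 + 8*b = (b)*(b^2 + 6*b + 8) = b*(b + 2)*(b + 4)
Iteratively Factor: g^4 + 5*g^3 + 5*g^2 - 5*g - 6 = (g + 3)*(g^3 + 2*g^2 - g - 2) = (g - 1)*(g + 3)*(g^2 + 3*g + 2) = (g - 1)*(g + 1)*(g + 3)*(g + 2)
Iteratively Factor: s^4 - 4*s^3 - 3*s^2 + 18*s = (s - 3)*(s^3 - s^2 - 6*s) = (s - 3)^2*(s^2 + 2*s) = (s - 3)^2*(s + 2)*(s)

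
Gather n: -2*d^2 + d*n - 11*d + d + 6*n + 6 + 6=-2*d^2 - 10*d + n*(d + 6) + 12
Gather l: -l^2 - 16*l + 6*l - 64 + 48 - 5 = -l^2 - 10*l - 21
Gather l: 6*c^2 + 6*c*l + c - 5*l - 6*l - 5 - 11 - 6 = 6*c^2 + c + l*(6*c - 11) - 22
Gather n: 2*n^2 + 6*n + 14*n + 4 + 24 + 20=2*n^2 + 20*n + 48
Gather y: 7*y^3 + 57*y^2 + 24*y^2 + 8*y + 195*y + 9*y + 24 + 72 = 7*y^3 + 81*y^2 + 212*y + 96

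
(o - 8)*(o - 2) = o^2 - 10*o + 16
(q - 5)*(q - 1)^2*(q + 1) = q^4 - 6*q^3 + 4*q^2 + 6*q - 5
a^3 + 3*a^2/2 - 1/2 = (a - 1/2)*(a + 1)^2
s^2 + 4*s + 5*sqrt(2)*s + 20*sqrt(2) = (s + 4)*(s + 5*sqrt(2))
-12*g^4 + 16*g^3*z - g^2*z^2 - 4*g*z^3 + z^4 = (-3*g + z)*(-2*g + z)*(-g + z)*(2*g + z)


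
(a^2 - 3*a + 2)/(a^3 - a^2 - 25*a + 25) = (a - 2)/(a^2 - 25)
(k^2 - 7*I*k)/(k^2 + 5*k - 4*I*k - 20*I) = k*(k - 7*I)/(k^2 + k*(5 - 4*I) - 20*I)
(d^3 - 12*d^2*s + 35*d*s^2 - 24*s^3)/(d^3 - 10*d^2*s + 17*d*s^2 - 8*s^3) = (-d + 3*s)/(-d + s)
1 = 1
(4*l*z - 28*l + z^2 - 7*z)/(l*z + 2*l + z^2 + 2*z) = (4*l*z - 28*l + z^2 - 7*z)/(l*z + 2*l + z^2 + 2*z)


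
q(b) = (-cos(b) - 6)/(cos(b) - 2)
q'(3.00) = -0.13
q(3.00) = 1.68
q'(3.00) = -0.13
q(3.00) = 1.68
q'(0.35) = -2.44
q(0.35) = 6.54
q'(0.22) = -1.66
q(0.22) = 6.81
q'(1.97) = -1.29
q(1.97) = 2.35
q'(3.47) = 0.30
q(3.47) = 1.72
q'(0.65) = -3.34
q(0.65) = 5.64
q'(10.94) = 1.89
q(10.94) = 2.89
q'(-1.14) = 2.90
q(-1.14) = 4.06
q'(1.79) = -1.59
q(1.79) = 2.61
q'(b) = (-cos(b) - 6)*sin(b)/(cos(b) - 2)^2 + sin(b)/(cos(b) - 2) = -8*sin(b)/(cos(b) - 2)^2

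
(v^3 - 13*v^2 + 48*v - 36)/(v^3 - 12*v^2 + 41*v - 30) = (v - 6)/(v - 5)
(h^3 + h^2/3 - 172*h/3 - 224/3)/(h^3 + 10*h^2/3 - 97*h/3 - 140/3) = (h - 8)/(h - 5)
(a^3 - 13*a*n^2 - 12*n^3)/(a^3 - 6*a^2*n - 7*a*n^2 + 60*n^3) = (a + n)/(a - 5*n)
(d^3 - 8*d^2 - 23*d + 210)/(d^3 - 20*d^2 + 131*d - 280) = (d^2 - d - 30)/(d^2 - 13*d + 40)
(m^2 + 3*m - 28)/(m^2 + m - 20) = (m + 7)/(m + 5)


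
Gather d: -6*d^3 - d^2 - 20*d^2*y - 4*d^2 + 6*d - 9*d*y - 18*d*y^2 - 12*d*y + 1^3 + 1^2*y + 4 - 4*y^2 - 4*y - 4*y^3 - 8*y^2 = -6*d^3 + d^2*(-20*y - 5) + d*(-18*y^2 - 21*y + 6) - 4*y^3 - 12*y^2 - 3*y + 5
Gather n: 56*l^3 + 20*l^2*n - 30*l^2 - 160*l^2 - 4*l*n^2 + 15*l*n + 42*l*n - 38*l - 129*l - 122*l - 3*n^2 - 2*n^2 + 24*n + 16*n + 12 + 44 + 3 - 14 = 56*l^3 - 190*l^2 - 289*l + n^2*(-4*l - 5) + n*(20*l^2 + 57*l + 40) + 45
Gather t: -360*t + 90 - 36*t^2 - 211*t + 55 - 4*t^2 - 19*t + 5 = -40*t^2 - 590*t + 150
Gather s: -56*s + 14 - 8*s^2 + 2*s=-8*s^2 - 54*s + 14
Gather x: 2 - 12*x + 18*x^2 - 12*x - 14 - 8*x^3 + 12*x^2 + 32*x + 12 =-8*x^3 + 30*x^2 + 8*x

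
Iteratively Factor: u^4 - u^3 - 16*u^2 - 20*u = (u)*(u^3 - u^2 - 16*u - 20) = u*(u - 5)*(u^2 + 4*u + 4) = u*(u - 5)*(u + 2)*(u + 2)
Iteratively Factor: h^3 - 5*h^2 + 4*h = (h)*(h^2 - 5*h + 4) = h*(h - 1)*(h - 4)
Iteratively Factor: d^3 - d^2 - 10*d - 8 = (d + 1)*(d^2 - 2*d - 8) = (d + 1)*(d + 2)*(d - 4)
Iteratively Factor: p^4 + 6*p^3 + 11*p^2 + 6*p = (p + 1)*(p^3 + 5*p^2 + 6*p) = (p + 1)*(p + 2)*(p^2 + 3*p) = p*(p + 1)*(p + 2)*(p + 3)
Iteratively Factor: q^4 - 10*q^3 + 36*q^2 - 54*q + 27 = (q - 3)*(q^3 - 7*q^2 + 15*q - 9) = (q - 3)^2*(q^2 - 4*q + 3) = (q - 3)^2*(q - 1)*(q - 3)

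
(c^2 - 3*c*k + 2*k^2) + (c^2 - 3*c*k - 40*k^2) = 2*c^2 - 6*c*k - 38*k^2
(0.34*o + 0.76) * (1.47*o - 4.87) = 0.4998*o^2 - 0.5386*o - 3.7012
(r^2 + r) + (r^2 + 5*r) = 2*r^2 + 6*r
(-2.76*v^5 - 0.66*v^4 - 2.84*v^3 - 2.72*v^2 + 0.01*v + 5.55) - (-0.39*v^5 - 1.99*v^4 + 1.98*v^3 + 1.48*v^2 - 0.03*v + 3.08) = -2.37*v^5 + 1.33*v^4 - 4.82*v^3 - 4.2*v^2 + 0.04*v + 2.47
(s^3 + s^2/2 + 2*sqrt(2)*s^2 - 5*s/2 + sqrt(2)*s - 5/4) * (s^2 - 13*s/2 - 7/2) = s^5 - 6*s^4 + 2*sqrt(2)*s^4 - 12*sqrt(2)*s^3 - 37*s^3/4 - 27*sqrt(2)*s^2/2 + 53*s^2/4 - 7*sqrt(2)*s/2 + 135*s/8 + 35/8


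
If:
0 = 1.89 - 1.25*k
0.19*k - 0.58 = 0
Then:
No Solution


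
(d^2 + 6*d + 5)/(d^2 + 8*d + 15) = (d + 1)/(d + 3)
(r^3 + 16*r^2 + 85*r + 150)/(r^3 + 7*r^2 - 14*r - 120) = (r + 5)/(r - 4)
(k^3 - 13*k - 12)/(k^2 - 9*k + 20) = (k^2 + 4*k + 3)/(k - 5)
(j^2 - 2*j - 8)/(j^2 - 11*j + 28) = (j + 2)/(j - 7)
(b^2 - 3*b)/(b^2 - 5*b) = (b - 3)/(b - 5)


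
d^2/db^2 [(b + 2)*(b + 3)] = 2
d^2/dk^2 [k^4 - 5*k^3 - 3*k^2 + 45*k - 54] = 12*k^2 - 30*k - 6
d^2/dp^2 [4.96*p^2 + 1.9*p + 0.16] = 9.92000000000000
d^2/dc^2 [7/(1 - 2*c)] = -56/(2*c - 1)^3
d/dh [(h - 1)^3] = 3*(h - 1)^2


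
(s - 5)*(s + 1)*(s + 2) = s^3 - 2*s^2 - 13*s - 10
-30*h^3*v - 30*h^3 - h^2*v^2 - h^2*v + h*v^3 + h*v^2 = (-6*h + v)*(5*h + v)*(h*v + h)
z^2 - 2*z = z*(z - 2)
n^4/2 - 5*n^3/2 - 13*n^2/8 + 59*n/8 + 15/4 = (n/2 + 1/4)*(n - 5)*(n - 2)*(n + 3/2)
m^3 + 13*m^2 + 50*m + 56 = (m + 2)*(m + 4)*(m + 7)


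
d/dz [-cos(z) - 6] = sin(z)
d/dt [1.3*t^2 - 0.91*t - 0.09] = 2.6*t - 0.91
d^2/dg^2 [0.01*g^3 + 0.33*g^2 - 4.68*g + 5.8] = 0.06*g + 0.66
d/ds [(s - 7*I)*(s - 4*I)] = 2*s - 11*I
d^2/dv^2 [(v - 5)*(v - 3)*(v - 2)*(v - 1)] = 12*v^2 - 66*v + 82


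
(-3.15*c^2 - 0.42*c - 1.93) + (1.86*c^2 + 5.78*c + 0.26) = -1.29*c^2 + 5.36*c - 1.67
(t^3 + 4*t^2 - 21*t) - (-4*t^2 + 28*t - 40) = t^3 + 8*t^2 - 49*t + 40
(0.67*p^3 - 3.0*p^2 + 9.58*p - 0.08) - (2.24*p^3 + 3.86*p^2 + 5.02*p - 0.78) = -1.57*p^3 - 6.86*p^2 + 4.56*p + 0.7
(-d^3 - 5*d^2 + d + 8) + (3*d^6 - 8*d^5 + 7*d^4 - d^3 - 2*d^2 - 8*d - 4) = 3*d^6 - 8*d^5 + 7*d^4 - 2*d^3 - 7*d^2 - 7*d + 4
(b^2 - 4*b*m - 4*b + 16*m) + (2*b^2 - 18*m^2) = 3*b^2 - 4*b*m - 4*b - 18*m^2 + 16*m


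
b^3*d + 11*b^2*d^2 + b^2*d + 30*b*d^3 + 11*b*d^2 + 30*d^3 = (b + 5*d)*(b + 6*d)*(b*d + d)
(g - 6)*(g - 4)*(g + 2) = g^3 - 8*g^2 + 4*g + 48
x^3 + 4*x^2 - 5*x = x*(x - 1)*(x + 5)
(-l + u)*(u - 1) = -l*u + l + u^2 - u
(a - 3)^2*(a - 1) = a^3 - 7*a^2 + 15*a - 9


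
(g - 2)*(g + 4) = g^2 + 2*g - 8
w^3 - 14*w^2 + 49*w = w*(w - 7)^2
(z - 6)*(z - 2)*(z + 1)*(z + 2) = z^4 - 5*z^3 - 10*z^2 + 20*z + 24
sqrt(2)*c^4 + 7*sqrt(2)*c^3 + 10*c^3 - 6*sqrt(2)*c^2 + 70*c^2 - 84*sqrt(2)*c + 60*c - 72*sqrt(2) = (c + 6)*(c - sqrt(2))*(c + 6*sqrt(2))*(sqrt(2)*c + sqrt(2))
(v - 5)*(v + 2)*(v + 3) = v^3 - 19*v - 30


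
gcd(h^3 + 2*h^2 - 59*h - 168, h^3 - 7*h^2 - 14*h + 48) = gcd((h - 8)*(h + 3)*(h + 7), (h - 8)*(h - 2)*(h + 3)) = h^2 - 5*h - 24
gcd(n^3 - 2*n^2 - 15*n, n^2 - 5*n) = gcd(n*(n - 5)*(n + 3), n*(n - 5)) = n^2 - 5*n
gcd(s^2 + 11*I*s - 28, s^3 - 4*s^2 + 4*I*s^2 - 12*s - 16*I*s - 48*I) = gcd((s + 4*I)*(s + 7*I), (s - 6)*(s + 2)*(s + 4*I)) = s + 4*I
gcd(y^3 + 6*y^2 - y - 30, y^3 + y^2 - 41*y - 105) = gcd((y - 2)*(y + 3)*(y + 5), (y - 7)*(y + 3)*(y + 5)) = y^2 + 8*y + 15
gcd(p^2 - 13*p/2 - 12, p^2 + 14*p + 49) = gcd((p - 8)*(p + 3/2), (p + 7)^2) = 1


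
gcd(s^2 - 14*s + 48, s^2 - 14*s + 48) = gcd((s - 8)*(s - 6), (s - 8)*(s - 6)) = s^2 - 14*s + 48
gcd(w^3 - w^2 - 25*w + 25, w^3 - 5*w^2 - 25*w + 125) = w^2 - 25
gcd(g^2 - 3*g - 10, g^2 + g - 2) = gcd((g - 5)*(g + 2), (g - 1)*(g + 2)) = g + 2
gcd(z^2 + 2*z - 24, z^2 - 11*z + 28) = z - 4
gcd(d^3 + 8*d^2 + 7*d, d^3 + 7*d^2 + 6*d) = d^2 + d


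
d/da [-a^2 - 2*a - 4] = -2*a - 2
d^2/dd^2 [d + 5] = 0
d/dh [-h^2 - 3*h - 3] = -2*h - 3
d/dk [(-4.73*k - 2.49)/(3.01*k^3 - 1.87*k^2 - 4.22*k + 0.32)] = (28.4746*k^3 + 13.6396*k^2 - 9.3126*k - 12.0214)/(9.0601*k^6 - 11.2574*k^5 - 21.9075*k^4 + 17.7092*k^3 + 16.6116*k^2 - 2.7008*k + 0.1024)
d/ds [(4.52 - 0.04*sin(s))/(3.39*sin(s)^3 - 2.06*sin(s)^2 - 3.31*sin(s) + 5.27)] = (0.2712*sin(s)^3 - 46.0508*sin(s)^2 + 18.6224*sin(s) + 14.7504)*cos(s)/(11.4921*sin(s)^6 - 13.9668*sin(s)^5 - 18.1982*sin(s)^4 + 49.3678*sin(s)^3 - 10.7563*sin(s)^2 - 34.8874*sin(s) + 27.7729)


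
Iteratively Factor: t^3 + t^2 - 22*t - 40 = (t - 5)*(t^2 + 6*t + 8) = (t - 5)*(t + 4)*(t + 2)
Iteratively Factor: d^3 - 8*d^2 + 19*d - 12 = (d - 4)*(d^2 - 4*d + 3) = (d - 4)*(d - 3)*(d - 1)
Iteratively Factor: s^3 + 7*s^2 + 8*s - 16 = (s + 4)*(s^2 + 3*s - 4) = (s - 1)*(s + 4)*(s + 4)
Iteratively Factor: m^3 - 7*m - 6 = (m - 3)*(m^2 + 3*m + 2) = (m - 3)*(m + 1)*(m + 2)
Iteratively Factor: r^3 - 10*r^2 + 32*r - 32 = (r - 2)*(r^2 - 8*r + 16) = (r - 4)*(r - 2)*(r - 4)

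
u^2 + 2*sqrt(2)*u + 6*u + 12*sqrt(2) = (u + 6)*(u + 2*sqrt(2))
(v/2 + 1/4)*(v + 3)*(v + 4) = v^3/2 + 15*v^2/4 + 31*v/4 + 3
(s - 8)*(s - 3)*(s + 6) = s^3 - 5*s^2 - 42*s + 144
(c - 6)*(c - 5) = c^2 - 11*c + 30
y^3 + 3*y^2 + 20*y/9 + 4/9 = (y + 1/3)*(y + 2/3)*(y + 2)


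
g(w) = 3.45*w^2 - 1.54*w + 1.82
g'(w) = 6.9*w - 1.54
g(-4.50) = 78.61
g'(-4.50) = -32.59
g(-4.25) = 70.68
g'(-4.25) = -30.86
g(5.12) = 84.37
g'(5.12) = 33.79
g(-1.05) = 7.24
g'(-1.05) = -8.78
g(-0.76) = 4.98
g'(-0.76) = -6.78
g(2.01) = 12.66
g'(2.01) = 12.33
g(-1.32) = 9.86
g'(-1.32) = -10.65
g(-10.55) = 402.06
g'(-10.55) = -74.34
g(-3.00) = 37.49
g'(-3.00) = -22.24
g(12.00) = 480.14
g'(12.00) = 81.26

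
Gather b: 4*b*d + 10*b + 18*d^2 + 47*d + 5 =b*(4*d + 10) + 18*d^2 + 47*d + 5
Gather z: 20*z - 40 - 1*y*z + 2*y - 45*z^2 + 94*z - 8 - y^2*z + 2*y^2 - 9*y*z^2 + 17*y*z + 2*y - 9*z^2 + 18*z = 2*y^2 + 4*y + z^2*(-9*y - 54) + z*(-y^2 + 16*y + 132) - 48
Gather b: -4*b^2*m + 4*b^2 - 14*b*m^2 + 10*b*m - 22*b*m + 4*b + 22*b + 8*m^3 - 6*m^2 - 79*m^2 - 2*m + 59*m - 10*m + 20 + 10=b^2*(4 - 4*m) + b*(-14*m^2 - 12*m + 26) + 8*m^3 - 85*m^2 + 47*m + 30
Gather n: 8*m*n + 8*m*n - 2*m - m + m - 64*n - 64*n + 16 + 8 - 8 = -2*m + n*(16*m - 128) + 16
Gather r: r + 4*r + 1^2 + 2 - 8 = 5*r - 5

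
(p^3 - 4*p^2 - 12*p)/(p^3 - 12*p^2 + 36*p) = (p + 2)/(p - 6)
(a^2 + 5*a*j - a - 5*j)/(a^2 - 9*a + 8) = (a + 5*j)/(a - 8)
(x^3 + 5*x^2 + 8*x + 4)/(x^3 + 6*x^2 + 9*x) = (x^3 + 5*x^2 + 8*x + 4)/(x*(x^2 + 6*x + 9))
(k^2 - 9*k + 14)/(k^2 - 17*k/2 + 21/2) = 2*(k - 2)/(2*k - 3)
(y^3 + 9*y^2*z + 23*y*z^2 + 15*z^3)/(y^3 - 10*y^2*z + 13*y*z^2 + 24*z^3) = (y^2 + 8*y*z + 15*z^2)/(y^2 - 11*y*z + 24*z^2)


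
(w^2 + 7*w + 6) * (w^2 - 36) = w^4 + 7*w^3 - 30*w^2 - 252*w - 216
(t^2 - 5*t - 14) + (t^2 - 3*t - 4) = 2*t^2 - 8*t - 18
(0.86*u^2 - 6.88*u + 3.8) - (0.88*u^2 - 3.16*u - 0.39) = -0.02*u^2 - 3.72*u + 4.19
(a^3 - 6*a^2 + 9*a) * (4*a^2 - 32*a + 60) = 4*a^5 - 56*a^4 + 288*a^3 - 648*a^2 + 540*a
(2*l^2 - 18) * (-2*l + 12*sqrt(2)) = -4*l^3 + 24*sqrt(2)*l^2 + 36*l - 216*sqrt(2)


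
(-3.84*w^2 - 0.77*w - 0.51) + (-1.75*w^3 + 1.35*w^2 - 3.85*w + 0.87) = -1.75*w^3 - 2.49*w^2 - 4.62*w + 0.36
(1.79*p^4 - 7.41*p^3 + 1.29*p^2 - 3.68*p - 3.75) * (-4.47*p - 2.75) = -8.0013*p^5 + 28.2002*p^4 + 14.6112*p^3 + 12.9021*p^2 + 26.8825*p + 10.3125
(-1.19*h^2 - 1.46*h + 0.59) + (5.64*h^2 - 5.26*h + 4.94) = 4.45*h^2 - 6.72*h + 5.53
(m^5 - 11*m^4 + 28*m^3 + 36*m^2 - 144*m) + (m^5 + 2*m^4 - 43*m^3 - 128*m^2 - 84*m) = 2*m^5 - 9*m^4 - 15*m^3 - 92*m^2 - 228*m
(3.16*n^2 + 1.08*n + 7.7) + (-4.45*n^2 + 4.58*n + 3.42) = -1.29*n^2 + 5.66*n + 11.12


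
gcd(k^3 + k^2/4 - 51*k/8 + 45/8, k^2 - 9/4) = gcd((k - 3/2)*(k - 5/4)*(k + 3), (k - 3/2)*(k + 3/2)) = k - 3/2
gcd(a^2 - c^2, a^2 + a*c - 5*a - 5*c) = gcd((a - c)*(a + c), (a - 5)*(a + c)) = a + c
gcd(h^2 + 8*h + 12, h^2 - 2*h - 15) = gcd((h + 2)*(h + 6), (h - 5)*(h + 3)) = 1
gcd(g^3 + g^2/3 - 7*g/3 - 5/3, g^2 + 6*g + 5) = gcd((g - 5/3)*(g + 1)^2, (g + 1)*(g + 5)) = g + 1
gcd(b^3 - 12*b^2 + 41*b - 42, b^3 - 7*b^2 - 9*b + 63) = b^2 - 10*b + 21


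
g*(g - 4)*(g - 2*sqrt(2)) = g^3 - 4*g^2 - 2*sqrt(2)*g^2 + 8*sqrt(2)*g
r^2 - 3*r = r*(r - 3)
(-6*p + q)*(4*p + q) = -24*p^2 - 2*p*q + q^2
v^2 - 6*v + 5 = (v - 5)*(v - 1)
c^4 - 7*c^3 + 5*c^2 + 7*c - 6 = (c - 6)*(c - 1)^2*(c + 1)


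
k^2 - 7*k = k*(k - 7)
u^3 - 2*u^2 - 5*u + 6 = (u - 3)*(u - 1)*(u + 2)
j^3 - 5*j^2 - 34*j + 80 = (j - 8)*(j - 2)*(j + 5)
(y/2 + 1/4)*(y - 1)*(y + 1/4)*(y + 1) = y^4/2 + 3*y^3/8 - 7*y^2/16 - 3*y/8 - 1/16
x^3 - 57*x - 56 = (x - 8)*(x + 1)*(x + 7)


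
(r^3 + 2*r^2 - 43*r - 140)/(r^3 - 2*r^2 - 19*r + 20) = (r^2 - 2*r - 35)/(r^2 - 6*r + 5)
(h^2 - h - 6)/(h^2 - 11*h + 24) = (h + 2)/(h - 8)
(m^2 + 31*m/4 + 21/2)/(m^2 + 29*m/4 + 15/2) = (4*m + 7)/(4*m + 5)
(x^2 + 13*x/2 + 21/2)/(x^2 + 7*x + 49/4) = 2*(x + 3)/(2*x + 7)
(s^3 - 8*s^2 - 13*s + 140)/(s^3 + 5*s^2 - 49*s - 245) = (s^2 - s - 20)/(s^2 + 12*s + 35)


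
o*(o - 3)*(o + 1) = o^3 - 2*o^2 - 3*o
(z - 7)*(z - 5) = z^2 - 12*z + 35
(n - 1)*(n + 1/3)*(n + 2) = n^3 + 4*n^2/3 - 5*n/3 - 2/3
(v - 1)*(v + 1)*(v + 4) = v^3 + 4*v^2 - v - 4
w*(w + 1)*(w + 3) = w^3 + 4*w^2 + 3*w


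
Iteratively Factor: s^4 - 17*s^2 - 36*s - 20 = (s + 1)*(s^3 - s^2 - 16*s - 20) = (s + 1)*(s + 2)*(s^2 - 3*s - 10) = (s - 5)*(s + 1)*(s + 2)*(s + 2)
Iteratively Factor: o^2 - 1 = (o - 1)*(o + 1)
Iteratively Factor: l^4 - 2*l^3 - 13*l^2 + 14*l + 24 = (l - 4)*(l^3 + 2*l^2 - 5*l - 6) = (l - 4)*(l - 2)*(l^2 + 4*l + 3) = (l - 4)*(l - 2)*(l + 1)*(l + 3)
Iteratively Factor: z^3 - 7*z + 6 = (z + 3)*(z^2 - 3*z + 2) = (z - 1)*(z + 3)*(z - 2)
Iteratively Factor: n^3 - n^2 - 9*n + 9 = (n + 3)*(n^2 - 4*n + 3) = (n - 3)*(n + 3)*(n - 1)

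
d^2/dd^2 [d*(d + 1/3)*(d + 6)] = 6*d + 38/3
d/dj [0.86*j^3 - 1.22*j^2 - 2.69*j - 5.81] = 2.58*j^2 - 2.44*j - 2.69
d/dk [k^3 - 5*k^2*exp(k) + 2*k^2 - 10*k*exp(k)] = -5*k^2*exp(k) + 3*k^2 - 20*k*exp(k) + 4*k - 10*exp(k)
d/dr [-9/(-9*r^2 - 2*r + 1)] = 18*(-9*r - 1)/(9*r^2 + 2*r - 1)^2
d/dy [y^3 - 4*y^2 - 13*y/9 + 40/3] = 3*y^2 - 8*y - 13/9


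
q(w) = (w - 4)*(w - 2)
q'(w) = 2*w - 6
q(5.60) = 5.76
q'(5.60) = 5.20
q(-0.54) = 11.53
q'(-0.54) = -7.08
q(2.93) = -1.00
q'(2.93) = -0.14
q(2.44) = -0.69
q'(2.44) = -1.12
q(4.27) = 0.61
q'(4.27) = 2.54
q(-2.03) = 24.30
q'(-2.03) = -10.06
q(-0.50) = 11.25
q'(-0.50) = -7.00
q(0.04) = 7.76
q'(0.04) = -5.92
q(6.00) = 8.00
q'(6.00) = 6.00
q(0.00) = 8.00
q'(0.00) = -6.00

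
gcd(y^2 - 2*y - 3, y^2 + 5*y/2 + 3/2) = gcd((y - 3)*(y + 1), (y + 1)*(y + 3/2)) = y + 1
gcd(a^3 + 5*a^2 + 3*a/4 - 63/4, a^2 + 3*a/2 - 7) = a + 7/2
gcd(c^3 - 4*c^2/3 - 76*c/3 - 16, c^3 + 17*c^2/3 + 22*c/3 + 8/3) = c^2 + 14*c/3 + 8/3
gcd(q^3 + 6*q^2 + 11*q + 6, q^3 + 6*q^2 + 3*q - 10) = q + 2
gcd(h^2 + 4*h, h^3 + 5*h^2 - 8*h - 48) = h + 4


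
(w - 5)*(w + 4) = w^2 - w - 20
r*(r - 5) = r^2 - 5*r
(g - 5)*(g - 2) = g^2 - 7*g + 10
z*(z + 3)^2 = z^3 + 6*z^2 + 9*z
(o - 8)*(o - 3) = o^2 - 11*o + 24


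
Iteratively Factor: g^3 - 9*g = (g + 3)*(g^2 - 3*g) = (g - 3)*(g + 3)*(g)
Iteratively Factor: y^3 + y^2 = (y + 1)*(y^2) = y*(y + 1)*(y)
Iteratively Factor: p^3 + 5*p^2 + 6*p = (p)*(p^2 + 5*p + 6) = p*(p + 2)*(p + 3)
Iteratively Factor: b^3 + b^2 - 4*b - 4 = (b + 2)*(b^2 - b - 2) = (b - 2)*(b + 2)*(b + 1)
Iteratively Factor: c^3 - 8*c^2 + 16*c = (c - 4)*(c^2 - 4*c) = (c - 4)^2*(c)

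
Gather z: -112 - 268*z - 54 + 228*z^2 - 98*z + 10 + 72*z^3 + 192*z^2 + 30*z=72*z^3 + 420*z^2 - 336*z - 156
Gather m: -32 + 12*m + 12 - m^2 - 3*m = -m^2 + 9*m - 20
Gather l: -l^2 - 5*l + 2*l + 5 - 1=-l^2 - 3*l + 4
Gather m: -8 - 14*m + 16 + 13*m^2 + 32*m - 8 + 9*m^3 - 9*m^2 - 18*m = 9*m^3 + 4*m^2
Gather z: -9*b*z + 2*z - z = z*(1 - 9*b)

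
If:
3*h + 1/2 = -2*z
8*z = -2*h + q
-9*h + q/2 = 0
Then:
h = -1/14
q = -9/7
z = -1/7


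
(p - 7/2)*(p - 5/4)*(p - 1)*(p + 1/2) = p^4 - 21*p^3/4 + 25*p^2/4 + 3*p/16 - 35/16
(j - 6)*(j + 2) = j^2 - 4*j - 12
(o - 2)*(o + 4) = o^2 + 2*o - 8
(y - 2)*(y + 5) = y^2 + 3*y - 10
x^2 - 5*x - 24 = (x - 8)*(x + 3)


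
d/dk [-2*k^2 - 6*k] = -4*k - 6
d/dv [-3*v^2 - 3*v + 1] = -6*v - 3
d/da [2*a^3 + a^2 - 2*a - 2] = 6*a^2 + 2*a - 2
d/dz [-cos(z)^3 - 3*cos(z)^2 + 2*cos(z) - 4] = (3*cos(z)^2 + 6*cos(z) - 2)*sin(z)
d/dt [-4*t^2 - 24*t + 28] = -8*t - 24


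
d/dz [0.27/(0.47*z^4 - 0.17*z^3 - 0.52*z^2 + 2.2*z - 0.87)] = (-0.5076*z^3 + 0.1377*z^2 + 0.2808*z - 0.594)/(-0.47*z^4 + 0.17*z^3 + 0.52*z^2 - 2.2*z + 0.87)^2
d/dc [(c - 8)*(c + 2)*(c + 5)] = 3*c^2 - 2*c - 46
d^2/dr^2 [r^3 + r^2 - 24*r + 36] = 6*r + 2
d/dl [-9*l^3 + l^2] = l*(2 - 27*l)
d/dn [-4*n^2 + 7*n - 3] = 7 - 8*n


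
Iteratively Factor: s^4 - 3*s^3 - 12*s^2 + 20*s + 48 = (s - 3)*(s^3 - 12*s - 16) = (s - 3)*(s + 2)*(s^2 - 2*s - 8) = (s - 3)*(s + 2)^2*(s - 4)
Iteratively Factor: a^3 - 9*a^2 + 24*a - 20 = (a - 5)*(a^2 - 4*a + 4) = (a - 5)*(a - 2)*(a - 2)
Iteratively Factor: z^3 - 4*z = (z)*(z^2 - 4) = z*(z + 2)*(z - 2)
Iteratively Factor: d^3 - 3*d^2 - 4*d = (d - 4)*(d^2 + d) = d*(d - 4)*(d + 1)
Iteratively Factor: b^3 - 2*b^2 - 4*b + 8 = (b - 2)*(b^2 - 4) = (b - 2)^2*(b + 2)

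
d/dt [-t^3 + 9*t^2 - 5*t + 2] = -3*t^2 + 18*t - 5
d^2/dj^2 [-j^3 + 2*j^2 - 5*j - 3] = 4 - 6*j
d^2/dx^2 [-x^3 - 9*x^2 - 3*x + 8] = -6*x - 18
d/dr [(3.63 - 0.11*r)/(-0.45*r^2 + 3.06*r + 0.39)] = (-0.0495*r^2 + 3.267*r - 11.1507)/(0.2025*r^4 - 2.754*r^3 + 9.0126*r^2 + 2.3868*r + 0.1521)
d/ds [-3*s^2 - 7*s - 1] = -6*s - 7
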